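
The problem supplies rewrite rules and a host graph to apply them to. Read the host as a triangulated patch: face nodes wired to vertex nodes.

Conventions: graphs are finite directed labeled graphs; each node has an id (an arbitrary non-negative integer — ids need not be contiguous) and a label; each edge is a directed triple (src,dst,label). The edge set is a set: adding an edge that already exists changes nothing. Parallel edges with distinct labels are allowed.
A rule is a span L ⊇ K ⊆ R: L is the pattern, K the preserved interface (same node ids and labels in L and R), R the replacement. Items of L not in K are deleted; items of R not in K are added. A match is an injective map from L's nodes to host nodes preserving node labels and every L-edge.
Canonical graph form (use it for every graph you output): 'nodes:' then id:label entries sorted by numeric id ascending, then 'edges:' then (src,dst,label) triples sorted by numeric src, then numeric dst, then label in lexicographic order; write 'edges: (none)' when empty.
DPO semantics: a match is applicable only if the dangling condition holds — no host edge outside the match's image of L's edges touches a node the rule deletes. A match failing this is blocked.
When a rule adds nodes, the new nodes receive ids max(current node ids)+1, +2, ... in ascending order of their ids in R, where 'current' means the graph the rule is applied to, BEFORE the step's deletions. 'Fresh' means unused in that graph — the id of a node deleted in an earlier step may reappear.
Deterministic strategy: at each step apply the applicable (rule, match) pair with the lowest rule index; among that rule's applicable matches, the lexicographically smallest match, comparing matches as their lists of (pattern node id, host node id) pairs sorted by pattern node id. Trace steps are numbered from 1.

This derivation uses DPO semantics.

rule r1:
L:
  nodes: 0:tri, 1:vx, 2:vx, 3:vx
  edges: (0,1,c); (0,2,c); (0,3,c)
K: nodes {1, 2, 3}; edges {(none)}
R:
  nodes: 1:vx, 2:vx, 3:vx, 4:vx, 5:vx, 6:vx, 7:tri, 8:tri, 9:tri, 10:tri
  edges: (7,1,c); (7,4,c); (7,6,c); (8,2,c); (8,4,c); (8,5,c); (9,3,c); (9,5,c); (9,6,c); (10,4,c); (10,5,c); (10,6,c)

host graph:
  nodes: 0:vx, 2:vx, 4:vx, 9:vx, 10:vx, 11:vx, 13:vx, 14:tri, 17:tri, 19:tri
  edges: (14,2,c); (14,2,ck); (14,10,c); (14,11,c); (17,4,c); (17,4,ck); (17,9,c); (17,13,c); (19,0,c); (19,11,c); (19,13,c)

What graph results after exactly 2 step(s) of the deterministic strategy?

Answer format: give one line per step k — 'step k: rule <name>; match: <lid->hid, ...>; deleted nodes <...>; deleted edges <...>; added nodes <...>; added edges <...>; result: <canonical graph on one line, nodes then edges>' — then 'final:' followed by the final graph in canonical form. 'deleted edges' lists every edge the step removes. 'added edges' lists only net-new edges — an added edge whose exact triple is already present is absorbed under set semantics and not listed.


step 1: rule r1; match: 0->19, 1->0, 2->11, 3->13; deleted nodes 19; deleted edges (19,0,c); (19,11,c); (19,13,c); added nodes 20, 21, 22, 23, 24, 25, 26; added edges (23,0,c); (23,20,c); (23,22,c); (24,11,c); (24,20,c); (24,21,c); (25,13,c); (25,21,c); (25,22,c); (26,20,c); (26,21,c); (26,22,c); result: nodes: 0:vx, 2:vx, 4:vx, 9:vx, 10:vx, 11:vx, 13:vx, 14:tri, 17:tri, 20:vx, 21:vx, 22:vx, 23:tri, 24:tri, 25:tri, 26:tri edges: (14,2,c); (14,2,ck); (14,10,c); (14,11,c); (17,4,c); (17,4,ck); (17,9,c); (17,13,c); (23,0,c); (23,20,c); (23,22,c); (24,11,c); (24,20,c); (24,21,c); (25,13,c); (25,21,c); (25,22,c); (26,20,c); (26,21,c); (26,22,c)
step 2: rule r1; match: 0->23, 1->0, 2->20, 3->22; deleted nodes 23; deleted edges (23,0,c); (23,20,c); (23,22,c); added nodes 27, 28, 29, 30, 31, 32, 33; added edges (30,0,c); (30,27,c); (30,29,c); (31,20,c); (31,27,c); (31,28,c); (32,22,c); (32,28,c); (32,29,c); (33,27,c); (33,28,c); (33,29,c); result: nodes: 0:vx, 2:vx, 4:vx, 9:vx, 10:vx, 11:vx, 13:vx, 14:tri, 17:tri, 20:vx, 21:vx, 22:vx, 24:tri, 25:tri, 26:tri, 27:vx, 28:vx, 29:vx, 30:tri, 31:tri, 32:tri, 33:tri edges: (14,2,c); (14,2,ck); (14,10,c); (14,11,c); (17,4,c); (17,4,ck); (17,9,c); (17,13,c); (24,11,c); (24,20,c); (24,21,c); (25,13,c); (25,21,c); (25,22,c); (26,20,c); (26,21,c); (26,22,c); (30,0,c); (30,27,c); (30,29,c); (31,20,c); (31,27,c); (31,28,c); (32,22,c); (32,28,c); (32,29,c); (33,27,c); (33,28,c); (33,29,c)
final:
nodes: 0:vx, 2:vx, 4:vx, 9:vx, 10:vx, 11:vx, 13:vx, 14:tri, 17:tri, 20:vx, 21:vx, 22:vx, 24:tri, 25:tri, 26:tri, 27:vx, 28:vx, 29:vx, 30:tri, 31:tri, 32:tri, 33:tri
edges: (14,2,c); (14,2,ck); (14,10,c); (14,11,c); (17,4,c); (17,4,ck); (17,9,c); (17,13,c); (24,11,c); (24,20,c); (24,21,c); (25,13,c); (25,21,c); (25,22,c); (26,20,c); (26,21,c); (26,22,c); (30,0,c); (30,27,c); (30,29,c); (31,20,c); (31,27,c); (31,28,c); (32,22,c); (32,28,c); (32,29,c); (33,27,c); (33,28,c); (33,29,c)


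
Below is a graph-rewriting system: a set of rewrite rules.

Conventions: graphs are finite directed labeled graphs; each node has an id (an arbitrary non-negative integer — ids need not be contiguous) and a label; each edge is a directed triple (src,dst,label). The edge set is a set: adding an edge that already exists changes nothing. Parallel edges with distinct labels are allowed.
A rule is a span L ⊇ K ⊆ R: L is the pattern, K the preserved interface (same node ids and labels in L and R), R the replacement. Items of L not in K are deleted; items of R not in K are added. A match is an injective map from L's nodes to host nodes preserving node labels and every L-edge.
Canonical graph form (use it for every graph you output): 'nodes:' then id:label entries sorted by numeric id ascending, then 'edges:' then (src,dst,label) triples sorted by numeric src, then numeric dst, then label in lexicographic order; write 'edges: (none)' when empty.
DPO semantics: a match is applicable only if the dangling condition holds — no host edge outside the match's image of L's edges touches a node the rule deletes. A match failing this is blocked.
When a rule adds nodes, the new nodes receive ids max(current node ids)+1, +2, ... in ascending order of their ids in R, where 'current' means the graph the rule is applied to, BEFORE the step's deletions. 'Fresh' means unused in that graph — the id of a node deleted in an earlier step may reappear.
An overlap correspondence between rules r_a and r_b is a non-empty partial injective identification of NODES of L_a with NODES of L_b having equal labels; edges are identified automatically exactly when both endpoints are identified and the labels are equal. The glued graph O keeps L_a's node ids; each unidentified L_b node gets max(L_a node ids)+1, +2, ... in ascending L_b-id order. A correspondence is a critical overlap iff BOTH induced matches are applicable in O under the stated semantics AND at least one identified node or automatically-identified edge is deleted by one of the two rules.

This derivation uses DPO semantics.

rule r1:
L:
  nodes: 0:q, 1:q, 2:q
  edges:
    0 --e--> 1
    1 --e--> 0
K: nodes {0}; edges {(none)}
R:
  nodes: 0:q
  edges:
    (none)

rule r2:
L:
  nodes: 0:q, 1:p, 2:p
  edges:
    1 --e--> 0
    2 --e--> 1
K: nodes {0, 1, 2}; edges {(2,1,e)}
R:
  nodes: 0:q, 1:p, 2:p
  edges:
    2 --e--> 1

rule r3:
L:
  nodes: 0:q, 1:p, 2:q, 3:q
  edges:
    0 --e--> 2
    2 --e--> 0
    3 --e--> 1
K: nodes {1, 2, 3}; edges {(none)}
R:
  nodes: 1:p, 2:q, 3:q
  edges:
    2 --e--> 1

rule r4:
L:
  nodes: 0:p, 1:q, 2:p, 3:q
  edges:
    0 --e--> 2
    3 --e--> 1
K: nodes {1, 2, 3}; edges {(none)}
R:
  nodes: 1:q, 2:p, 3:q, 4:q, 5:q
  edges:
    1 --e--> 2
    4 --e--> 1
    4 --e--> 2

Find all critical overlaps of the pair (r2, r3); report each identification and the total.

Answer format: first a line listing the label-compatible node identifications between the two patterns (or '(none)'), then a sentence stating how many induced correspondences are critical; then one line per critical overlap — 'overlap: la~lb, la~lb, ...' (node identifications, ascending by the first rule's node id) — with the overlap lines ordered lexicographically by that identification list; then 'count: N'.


label-compatible node identifications between L(r2) and L(r3): 0~0, 0~2, 0~3, 1~1, 2~1
0 of the induced correspondences are critical overlaps of r2 and r3.
count: 0


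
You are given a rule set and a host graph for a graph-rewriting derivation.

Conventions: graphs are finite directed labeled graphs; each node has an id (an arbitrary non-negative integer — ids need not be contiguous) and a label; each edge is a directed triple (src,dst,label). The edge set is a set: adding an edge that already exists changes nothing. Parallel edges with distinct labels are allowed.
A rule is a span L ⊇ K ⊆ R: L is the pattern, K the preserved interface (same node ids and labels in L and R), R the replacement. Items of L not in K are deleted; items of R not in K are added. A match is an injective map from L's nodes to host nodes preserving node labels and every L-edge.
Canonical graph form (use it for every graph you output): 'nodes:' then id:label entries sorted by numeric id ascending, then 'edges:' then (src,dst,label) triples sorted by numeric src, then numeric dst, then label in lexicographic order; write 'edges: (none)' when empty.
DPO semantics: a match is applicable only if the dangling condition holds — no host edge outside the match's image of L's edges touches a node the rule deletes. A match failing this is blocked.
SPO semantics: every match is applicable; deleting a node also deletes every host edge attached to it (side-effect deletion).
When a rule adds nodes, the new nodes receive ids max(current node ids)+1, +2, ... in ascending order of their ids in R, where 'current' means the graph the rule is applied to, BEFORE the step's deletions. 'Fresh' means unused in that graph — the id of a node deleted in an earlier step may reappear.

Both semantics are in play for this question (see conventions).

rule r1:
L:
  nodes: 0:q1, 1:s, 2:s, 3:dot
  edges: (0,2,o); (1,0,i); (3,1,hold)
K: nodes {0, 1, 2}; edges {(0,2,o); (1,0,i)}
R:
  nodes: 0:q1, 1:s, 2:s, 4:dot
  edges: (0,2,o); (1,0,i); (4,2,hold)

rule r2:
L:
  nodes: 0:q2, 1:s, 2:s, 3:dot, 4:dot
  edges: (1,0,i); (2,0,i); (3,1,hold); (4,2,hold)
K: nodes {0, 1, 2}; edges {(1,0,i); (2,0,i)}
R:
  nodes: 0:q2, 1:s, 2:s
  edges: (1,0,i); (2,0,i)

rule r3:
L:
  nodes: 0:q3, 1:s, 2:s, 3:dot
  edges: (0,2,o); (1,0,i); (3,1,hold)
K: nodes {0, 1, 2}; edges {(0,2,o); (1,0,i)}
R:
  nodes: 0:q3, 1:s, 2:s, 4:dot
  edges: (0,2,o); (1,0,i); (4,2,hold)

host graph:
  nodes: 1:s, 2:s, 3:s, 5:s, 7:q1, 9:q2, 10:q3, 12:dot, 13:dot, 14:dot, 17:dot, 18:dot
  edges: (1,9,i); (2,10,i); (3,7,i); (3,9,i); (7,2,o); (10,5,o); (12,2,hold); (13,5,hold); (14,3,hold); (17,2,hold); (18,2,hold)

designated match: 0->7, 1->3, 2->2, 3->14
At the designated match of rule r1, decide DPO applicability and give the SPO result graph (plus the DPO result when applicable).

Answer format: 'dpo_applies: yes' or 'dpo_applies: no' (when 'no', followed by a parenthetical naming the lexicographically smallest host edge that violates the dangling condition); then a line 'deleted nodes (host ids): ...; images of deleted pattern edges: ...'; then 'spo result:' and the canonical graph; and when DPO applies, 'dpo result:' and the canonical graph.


dpo_applies: yes
deleted nodes (host ids): 14; images of deleted pattern edges: (14,3,hold)
spo result:
nodes: 1:s, 2:s, 3:s, 5:s, 7:q1, 9:q2, 10:q3, 12:dot, 13:dot, 17:dot, 18:dot, 19:dot
edges: (1,9,i); (2,10,i); (3,7,i); (3,9,i); (7,2,o); (10,5,o); (12,2,hold); (13,5,hold); (17,2,hold); (18,2,hold); (19,2,hold)
dpo result:
nodes: 1:s, 2:s, 3:s, 5:s, 7:q1, 9:q2, 10:q3, 12:dot, 13:dot, 17:dot, 18:dot, 19:dot
edges: (1,9,i); (2,10,i); (3,7,i); (3,9,i); (7,2,o); (10,5,o); (12,2,hold); (13,5,hold); (17,2,hold); (18,2,hold); (19,2,hold)


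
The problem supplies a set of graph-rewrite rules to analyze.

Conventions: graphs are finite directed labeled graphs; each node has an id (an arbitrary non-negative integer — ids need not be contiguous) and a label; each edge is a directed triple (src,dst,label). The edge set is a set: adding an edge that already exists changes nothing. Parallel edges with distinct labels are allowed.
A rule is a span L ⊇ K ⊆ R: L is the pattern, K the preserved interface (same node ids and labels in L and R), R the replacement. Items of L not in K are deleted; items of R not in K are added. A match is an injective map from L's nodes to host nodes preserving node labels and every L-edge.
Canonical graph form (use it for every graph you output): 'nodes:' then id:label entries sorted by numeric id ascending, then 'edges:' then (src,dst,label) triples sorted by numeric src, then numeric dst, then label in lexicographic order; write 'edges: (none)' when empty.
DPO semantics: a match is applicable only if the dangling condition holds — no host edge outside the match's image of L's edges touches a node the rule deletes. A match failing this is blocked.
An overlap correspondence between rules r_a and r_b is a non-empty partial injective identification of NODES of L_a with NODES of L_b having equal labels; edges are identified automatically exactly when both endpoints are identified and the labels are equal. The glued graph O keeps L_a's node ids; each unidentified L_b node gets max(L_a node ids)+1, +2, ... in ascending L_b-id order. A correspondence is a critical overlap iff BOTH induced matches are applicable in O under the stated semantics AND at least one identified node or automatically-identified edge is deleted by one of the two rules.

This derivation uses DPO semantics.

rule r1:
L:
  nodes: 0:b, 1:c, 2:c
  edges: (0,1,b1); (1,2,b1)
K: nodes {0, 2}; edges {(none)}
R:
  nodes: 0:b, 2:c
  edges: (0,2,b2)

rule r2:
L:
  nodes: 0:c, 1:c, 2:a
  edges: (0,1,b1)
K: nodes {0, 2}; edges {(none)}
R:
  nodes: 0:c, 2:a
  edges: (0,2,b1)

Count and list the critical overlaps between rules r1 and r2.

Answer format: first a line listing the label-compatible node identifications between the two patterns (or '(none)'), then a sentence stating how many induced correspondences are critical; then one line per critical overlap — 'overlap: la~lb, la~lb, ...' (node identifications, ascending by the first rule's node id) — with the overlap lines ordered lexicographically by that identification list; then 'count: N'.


label-compatible node identifications between L(r1) and L(r2): 1~0, 1~1, 2~0, 2~1
1 of the induced correspondences is a critical overlap of r1 and r2.
overlap: 1~0, 2~1
count: 1


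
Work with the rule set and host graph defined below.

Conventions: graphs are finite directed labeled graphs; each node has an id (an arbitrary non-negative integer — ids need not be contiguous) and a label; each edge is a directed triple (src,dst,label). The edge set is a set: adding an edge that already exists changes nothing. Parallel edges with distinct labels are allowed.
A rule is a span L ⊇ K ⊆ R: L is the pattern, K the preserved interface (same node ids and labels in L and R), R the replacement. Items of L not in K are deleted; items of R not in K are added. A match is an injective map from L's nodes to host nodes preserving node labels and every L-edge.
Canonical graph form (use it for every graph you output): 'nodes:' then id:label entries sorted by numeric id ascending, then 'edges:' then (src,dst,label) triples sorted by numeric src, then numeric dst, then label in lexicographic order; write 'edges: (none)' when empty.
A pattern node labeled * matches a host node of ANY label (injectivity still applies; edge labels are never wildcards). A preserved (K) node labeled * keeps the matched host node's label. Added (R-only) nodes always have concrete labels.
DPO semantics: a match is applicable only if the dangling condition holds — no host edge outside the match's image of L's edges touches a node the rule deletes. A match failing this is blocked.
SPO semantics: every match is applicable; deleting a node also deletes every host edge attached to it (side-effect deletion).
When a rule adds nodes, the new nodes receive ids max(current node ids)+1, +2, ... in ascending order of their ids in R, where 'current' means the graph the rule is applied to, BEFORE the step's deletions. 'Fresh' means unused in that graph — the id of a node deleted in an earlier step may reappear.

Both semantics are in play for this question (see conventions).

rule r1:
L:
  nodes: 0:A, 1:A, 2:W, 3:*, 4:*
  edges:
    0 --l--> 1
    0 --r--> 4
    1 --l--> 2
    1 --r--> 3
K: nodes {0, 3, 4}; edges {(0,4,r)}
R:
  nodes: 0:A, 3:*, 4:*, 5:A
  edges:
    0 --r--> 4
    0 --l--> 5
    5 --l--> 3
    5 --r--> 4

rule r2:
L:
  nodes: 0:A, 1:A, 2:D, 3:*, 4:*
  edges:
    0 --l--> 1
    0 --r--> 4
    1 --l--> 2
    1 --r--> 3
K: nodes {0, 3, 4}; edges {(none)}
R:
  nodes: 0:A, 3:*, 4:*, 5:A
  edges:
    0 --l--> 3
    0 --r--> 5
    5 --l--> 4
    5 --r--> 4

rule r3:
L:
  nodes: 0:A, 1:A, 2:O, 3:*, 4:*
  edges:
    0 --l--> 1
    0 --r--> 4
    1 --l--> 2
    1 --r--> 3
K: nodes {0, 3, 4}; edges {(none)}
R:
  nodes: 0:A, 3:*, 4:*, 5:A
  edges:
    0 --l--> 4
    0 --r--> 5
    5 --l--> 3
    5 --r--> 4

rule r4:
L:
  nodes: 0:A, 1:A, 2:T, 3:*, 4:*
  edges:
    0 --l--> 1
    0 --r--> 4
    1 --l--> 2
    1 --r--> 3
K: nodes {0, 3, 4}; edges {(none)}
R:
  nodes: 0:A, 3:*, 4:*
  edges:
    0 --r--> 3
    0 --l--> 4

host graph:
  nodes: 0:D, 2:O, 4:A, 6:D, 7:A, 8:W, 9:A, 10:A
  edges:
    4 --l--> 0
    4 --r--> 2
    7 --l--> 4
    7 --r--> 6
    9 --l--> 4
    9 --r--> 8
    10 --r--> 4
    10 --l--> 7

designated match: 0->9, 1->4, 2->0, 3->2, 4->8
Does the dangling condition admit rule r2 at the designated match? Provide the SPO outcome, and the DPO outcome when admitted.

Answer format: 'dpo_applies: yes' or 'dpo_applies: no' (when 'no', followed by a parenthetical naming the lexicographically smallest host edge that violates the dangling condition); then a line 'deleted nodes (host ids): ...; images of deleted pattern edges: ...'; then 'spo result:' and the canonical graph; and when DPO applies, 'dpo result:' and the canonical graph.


dpo_applies: no
(the rule deletes node 4, which keeps host edge (7,4,l) outside the match image — the dangling condition fails, DPO blocks; SPO proceeds and side-deletes such edges)
deleted nodes (host ids): 0, 4; images of deleted pattern edges: (4,0,l); (4,2,r); (9,4,l); (9,8,r)
spo result:
nodes: 2:O, 6:D, 7:A, 8:W, 9:A, 10:A, 11:A
edges: (7,6,r); (9,2,l); (9,11,r); (10,7,l); (11,8,l); (11,8,r)


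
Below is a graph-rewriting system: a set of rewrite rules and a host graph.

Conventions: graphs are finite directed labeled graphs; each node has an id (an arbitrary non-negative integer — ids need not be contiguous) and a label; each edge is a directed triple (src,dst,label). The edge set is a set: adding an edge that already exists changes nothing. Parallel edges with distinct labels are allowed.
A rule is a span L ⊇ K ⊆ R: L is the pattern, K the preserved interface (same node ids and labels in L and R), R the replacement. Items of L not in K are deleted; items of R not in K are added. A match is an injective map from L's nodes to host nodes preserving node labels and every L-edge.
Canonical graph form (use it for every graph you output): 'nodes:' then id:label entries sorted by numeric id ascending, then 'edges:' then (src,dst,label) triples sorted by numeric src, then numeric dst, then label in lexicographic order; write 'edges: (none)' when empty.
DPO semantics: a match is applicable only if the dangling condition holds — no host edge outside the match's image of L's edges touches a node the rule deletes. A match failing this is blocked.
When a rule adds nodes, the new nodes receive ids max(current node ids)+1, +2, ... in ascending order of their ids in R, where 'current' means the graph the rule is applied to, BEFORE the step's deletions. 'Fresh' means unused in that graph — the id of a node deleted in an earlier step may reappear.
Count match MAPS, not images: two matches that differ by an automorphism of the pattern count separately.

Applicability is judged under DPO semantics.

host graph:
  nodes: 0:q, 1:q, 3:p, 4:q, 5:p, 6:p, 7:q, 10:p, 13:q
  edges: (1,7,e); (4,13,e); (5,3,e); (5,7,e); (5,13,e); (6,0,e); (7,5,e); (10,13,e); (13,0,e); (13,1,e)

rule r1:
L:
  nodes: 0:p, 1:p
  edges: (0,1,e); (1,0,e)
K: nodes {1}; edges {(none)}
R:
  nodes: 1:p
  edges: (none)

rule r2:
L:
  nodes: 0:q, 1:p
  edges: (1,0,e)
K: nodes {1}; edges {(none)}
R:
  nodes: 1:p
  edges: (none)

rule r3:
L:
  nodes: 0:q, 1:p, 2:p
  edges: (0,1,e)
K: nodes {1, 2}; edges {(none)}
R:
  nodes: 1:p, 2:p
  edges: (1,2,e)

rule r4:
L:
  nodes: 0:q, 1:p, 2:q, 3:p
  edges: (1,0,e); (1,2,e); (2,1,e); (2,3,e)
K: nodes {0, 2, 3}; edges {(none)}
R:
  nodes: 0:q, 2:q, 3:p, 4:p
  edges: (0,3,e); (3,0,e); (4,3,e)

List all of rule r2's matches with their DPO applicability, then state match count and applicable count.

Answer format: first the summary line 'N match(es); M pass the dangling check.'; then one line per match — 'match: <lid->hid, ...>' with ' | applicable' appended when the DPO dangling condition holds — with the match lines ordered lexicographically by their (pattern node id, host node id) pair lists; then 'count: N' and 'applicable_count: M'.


4 match(es); 0 pass the dangling check.
match: 0->0, 1->6
match: 0->7, 1->5
match: 0->13, 1->5
match: 0->13, 1->10
count: 4
applicable_count: 0


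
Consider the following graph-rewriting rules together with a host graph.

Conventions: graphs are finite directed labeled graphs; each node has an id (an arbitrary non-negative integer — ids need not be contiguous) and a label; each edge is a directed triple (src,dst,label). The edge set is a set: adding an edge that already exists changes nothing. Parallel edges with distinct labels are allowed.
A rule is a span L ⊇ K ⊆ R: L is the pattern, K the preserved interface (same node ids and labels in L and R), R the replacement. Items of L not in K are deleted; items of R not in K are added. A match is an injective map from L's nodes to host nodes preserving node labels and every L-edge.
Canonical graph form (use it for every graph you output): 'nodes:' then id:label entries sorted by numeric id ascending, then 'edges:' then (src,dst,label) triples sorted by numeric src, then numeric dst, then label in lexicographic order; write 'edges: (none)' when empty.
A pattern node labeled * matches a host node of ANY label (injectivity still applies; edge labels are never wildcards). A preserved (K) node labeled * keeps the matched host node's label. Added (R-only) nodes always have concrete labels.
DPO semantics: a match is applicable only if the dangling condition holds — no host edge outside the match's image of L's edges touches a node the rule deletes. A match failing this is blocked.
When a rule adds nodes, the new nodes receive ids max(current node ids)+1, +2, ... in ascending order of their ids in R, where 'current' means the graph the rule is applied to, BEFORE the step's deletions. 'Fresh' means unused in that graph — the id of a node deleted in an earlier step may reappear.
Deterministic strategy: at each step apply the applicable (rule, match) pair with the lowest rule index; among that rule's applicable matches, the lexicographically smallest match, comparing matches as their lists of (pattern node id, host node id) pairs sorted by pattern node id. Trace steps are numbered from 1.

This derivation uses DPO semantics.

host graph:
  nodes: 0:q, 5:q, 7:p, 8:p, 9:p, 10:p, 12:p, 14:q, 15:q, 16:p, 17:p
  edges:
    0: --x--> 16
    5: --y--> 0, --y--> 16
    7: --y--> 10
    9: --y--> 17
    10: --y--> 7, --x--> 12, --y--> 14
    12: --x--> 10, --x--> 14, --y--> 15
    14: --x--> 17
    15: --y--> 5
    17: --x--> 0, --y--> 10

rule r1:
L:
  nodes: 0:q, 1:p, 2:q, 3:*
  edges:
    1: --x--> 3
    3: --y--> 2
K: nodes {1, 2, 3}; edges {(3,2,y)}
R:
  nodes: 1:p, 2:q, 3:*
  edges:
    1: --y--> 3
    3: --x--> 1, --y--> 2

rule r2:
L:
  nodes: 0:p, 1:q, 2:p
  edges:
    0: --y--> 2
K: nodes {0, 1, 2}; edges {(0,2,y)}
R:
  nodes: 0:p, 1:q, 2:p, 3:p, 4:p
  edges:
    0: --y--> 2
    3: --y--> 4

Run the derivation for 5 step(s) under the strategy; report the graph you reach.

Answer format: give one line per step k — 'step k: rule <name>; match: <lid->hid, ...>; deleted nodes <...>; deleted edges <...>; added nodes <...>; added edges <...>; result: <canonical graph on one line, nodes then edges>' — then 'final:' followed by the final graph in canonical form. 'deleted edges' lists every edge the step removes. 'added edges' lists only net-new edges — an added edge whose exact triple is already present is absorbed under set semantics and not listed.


step 1: rule r2; match: 0->7, 1->0, 2->10; deleted nodes (none); deleted edges (none); added nodes 18, 19; added edges (18,19,y); result: nodes: 0:q, 5:q, 7:p, 8:p, 9:p, 10:p, 12:p, 14:q, 15:q, 16:p, 17:p, 18:p, 19:p edges: (0,16,x); (5,0,y); (5,16,y); (7,10,y); (9,17,y); (10,7,y); (10,12,x); (10,14,y); (12,10,x); (12,14,x); (12,15,y); (14,17,x); (15,5,y); (17,0,x); (17,10,y); (18,19,y)
step 2: rule r2; match: 0->7, 1->0, 2->10; deleted nodes (none); deleted edges (none); added nodes 20, 21; added edges (20,21,y); result: nodes: 0:q, 5:q, 7:p, 8:p, 9:p, 10:p, 12:p, 14:q, 15:q, 16:p, 17:p, 18:p, 19:p, 20:p, 21:p edges: (0,16,x); (5,0,y); (5,16,y); (7,10,y); (9,17,y); (10,7,y); (10,12,x); (10,14,y); (12,10,x); (12,14,x); (12,15,y); (14,17,x); (15,5,y); (17,0,x); (17,10,y); (18,19,y); (20,21,y)
step 3: rule r2; match: 0->7, 1->0, 2->10; deleted nodes (none); deleted edges (none); added nodes 22, 23; added edges (22,23,y); result: nodes: 0:q, 5:q, 7:p, 8:p, 9:p, 10:p, 12:p, 14:q, 15:q, 16:p, 17:p, 18:p, 19:p, 20:p, 21:p, 22:p, 23:p edges: (0,16,x); (5,0,y); (5,16,y); (7,10,y); (9,17,y); (10,7,y); (10,12,x); (10,14,y); (12,10,x); (12,14,x); (12,15,y); (14,17,x); (15,5,y); (17,0,x); (17,10,y); (18,19,y); (20,21,y); (22,23,y)
step 4: rule r2; match: 0->7, 1->0, 2->10; deleted nodes (none); deleted edges (none); added nodes 24, 25; added edges (24,25,y); result: nodes: 0:q, 5:q, 7:p, 8:p, 9:p, 10:p, 12:p, 14:q, 15:q, 16:p, 17:p, 18:p, 19:p, 20:p, 21:p, 22:p, 23:p, 24:p, 25:p edges: (0,16,x); (5,0,y); (5,16,y); (7,10,y); (9,17,y); (10,7,y); (10,12,x); (10,14,y); (12,10,x); (12,14,x); (12,15,y); (14,17,x); (15,5,y); (17,0,x); (17,10,y); (18,19,y); (20,21,y); (22,23,y); (24,25,y)
step 5: rule r2; match: 0->7, 1->0, 2->10; deleted nodes (none); deleted edges (none); added nodes 26, 27; added edges (26,27,y); result: nodes: 0:q, 5:q, 7:p, 8:p, 9:p, 10:p, 12:p, 14:q, 15:q, 16:p, 17:p, 18:p, 19:p, 20:p, 21:p, 22:p, 23:p, 24:p, 25:p, 26:p, 27:p edges: (0,16,x); (5,0,y); (5,16,y); (7,10,y); (9,17,y); (10,7,y); (10,12,x); (10,14,y); (12,10,x); (12,14,x); (12,15,y); (14,17,x); (15,5,y); (17,0,x); (17,10,y); (18,19,y); (20,21,y); (22,23,y); (24,25,y); (26,27,y)
final:
nodes: 0:q, 5:q, 7:p, 8:p, 9:p, 10:p, 12:p, 14:q, 15:q, 16:p, 17:p, 18:p, 19:p, 20:p, 21:p, 22:p, 23:p, 24:p, 25:p, 26:p, 27:p
edges: (0,16,x); (5,0,y); (5,16,y); (7,10,y); (9,17,y); (10,7,y); (10,12,x); (10,14,y); (12,10,x); (12,14,x); (12,15,y); (14,17,x); (15,5,y); (17,0,x); (17,10,y); (18,19,y); (20,21,y); (22,23,y); (24,25,y); (26,27,y)


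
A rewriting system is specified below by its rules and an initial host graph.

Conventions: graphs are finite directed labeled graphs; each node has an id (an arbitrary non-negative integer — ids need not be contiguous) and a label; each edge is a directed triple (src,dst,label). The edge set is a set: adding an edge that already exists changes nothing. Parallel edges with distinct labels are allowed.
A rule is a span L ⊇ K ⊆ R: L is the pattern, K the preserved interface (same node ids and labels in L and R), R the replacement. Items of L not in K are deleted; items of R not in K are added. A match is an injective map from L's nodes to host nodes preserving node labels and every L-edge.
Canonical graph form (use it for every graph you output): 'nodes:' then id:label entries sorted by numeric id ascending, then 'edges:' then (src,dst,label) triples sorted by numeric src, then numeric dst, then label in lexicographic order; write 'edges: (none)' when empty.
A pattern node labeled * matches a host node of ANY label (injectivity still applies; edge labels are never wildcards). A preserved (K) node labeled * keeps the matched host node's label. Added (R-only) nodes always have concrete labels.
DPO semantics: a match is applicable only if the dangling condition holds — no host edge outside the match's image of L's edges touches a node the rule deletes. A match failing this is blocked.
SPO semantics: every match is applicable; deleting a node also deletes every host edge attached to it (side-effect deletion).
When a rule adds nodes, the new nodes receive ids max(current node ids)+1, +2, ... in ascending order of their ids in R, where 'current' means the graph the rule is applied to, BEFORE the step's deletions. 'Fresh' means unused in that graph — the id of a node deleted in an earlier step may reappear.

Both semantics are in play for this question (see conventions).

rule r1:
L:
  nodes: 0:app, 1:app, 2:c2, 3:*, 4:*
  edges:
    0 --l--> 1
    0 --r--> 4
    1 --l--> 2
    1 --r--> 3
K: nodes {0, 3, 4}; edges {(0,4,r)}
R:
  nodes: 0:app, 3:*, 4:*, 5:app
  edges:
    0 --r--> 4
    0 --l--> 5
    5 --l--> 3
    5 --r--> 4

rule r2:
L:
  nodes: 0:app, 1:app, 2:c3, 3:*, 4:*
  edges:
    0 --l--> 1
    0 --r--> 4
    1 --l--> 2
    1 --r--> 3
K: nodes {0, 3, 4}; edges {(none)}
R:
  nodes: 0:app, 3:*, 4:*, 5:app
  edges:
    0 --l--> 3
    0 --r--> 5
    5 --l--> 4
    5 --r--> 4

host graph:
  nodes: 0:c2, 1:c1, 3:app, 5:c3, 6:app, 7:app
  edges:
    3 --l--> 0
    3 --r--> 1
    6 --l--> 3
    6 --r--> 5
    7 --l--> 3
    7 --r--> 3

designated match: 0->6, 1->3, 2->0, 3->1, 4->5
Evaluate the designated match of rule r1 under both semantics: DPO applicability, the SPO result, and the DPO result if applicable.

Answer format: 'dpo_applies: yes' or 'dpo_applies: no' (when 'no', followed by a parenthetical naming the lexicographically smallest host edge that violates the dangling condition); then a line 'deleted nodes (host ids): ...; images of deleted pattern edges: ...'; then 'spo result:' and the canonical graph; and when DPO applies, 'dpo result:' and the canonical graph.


dpo_applies: no
(the rule deletes node 3, which keeps host edge (7,3,l) outside the match image — the dangling condition fails, DPO blocks; SPO proceeds and side-deletes such edges)
deleted nodes (host ids): 0, 3; images of deleted pattern edges: (3,0,l); (3,1,r); (6,3,l)
spo result:
nodes: 1:c1, 5:c3, 6:app, 7:app, 8:app
edges: (6,5,r); (6,8,l); (8,1,l); (8,5,r)


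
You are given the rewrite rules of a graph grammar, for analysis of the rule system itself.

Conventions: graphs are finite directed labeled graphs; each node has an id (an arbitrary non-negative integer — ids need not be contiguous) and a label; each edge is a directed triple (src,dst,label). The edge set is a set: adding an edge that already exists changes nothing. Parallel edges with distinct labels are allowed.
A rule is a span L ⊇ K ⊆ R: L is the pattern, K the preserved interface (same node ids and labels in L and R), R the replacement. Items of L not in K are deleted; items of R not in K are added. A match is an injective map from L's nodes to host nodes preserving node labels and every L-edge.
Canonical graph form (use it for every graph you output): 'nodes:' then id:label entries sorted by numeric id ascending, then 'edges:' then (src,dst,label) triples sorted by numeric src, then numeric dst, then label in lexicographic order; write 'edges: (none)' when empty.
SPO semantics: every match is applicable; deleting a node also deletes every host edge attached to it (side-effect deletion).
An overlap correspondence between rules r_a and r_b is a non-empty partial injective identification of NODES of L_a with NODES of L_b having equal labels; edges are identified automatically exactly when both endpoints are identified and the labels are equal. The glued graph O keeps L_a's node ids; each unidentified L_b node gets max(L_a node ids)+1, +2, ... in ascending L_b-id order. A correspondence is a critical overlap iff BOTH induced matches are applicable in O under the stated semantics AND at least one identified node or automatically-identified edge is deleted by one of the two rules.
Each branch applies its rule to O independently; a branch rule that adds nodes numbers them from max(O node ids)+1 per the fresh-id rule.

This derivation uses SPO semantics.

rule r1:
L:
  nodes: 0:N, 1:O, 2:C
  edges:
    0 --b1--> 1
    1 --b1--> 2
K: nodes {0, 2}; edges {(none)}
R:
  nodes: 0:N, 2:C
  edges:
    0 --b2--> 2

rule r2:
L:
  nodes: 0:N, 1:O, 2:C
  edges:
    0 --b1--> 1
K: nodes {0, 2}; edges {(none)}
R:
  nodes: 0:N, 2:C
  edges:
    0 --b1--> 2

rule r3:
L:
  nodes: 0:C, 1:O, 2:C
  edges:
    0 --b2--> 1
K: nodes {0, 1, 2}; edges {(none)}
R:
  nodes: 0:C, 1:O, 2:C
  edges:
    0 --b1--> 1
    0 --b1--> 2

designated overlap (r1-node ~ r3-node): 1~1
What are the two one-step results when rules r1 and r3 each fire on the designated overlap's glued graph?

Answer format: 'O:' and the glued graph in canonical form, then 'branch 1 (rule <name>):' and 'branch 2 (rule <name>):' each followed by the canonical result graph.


O:
nodes: 0:N, 1:O, 2:C, 3:C, 4:C
edges: (0,1,b1); (1,2,b1); (3,1,b2)
branch 1 (rule r1):
nodes: 0:N, 2:C, 3:C, 4:C
edges: (0,2,b2)
branch 2 (rule r3):
nodes: 0:N, 1:O, 2:C, 3:C, 4:C
edges: (0,1,b1); (1,2,b1); (3,1,b1); (3,4,b1)


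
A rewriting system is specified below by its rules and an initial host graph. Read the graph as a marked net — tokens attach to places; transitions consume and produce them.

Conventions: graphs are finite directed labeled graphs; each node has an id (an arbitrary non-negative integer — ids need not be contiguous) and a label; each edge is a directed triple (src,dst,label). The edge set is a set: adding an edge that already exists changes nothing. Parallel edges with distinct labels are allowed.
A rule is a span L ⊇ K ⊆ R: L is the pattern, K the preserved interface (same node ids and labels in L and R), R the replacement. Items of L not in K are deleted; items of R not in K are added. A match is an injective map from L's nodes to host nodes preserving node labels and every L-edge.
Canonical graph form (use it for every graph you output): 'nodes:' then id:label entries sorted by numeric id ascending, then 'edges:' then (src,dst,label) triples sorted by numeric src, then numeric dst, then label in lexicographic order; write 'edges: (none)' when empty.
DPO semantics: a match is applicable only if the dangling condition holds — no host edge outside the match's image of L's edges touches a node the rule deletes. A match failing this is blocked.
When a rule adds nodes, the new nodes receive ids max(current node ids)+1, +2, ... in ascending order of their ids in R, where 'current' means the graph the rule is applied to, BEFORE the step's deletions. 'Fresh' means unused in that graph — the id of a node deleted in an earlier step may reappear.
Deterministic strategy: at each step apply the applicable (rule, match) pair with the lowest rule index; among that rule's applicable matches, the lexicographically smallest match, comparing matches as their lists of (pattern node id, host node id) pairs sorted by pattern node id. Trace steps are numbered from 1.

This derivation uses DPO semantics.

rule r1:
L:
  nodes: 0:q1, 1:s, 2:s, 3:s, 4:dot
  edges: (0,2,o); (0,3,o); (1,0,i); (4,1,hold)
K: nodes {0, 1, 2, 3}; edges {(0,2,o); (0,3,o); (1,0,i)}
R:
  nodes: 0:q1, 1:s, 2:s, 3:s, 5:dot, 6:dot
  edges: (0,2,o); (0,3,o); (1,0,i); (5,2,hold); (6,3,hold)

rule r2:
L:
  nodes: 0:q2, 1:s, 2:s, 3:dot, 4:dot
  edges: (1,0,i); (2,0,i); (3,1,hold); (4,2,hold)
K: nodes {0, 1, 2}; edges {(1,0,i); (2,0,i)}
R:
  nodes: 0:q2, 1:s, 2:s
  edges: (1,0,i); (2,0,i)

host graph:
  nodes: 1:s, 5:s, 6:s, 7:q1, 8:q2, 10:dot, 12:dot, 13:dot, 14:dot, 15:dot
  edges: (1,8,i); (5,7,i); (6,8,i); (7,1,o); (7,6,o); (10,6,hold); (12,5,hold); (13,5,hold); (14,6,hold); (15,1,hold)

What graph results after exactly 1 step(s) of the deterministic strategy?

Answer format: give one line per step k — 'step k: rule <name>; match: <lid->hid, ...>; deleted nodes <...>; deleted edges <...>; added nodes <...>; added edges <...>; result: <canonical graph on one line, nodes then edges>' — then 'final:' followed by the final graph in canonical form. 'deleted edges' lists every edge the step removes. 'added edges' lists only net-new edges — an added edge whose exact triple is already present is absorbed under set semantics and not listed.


step 1: rule r1; match: 0->7, 1->5, 2->1, 3->6, 4->12; deleted nodes 12; deleted edges (12,5,hold); added nodes 16, 17; added edges (16,1,hold); (17,6,hold); result: nodes: 1:s, 5:s, 6:s, 7:q1, 8:q2, 10:dot, 13:dot, 14:dot, 15:dot, 16:dot, 17:dot edges: (1,8,i); (5,7,i); (6,8,i); (7,1,o); (7,6,o); (10,6,hold); (13,5,hold); (14,6,hold); (15,1,hold); (16,1,hold); (17,6,hold)
final:
nodes: 1:s, 5:s, 6:s, 7:q1, 8:q2, 10:dot, 13:dot, 14:dot, 15:dot, 16:dot, 17:dot
edges: (1,8,i); (5,7,i); (6,8,i); (7,1,o); (7,6,o); (10,6,hold); (13,5,hold); (14,6,hold); (15,1,hold); (16,1,hold); (17,6,hold)


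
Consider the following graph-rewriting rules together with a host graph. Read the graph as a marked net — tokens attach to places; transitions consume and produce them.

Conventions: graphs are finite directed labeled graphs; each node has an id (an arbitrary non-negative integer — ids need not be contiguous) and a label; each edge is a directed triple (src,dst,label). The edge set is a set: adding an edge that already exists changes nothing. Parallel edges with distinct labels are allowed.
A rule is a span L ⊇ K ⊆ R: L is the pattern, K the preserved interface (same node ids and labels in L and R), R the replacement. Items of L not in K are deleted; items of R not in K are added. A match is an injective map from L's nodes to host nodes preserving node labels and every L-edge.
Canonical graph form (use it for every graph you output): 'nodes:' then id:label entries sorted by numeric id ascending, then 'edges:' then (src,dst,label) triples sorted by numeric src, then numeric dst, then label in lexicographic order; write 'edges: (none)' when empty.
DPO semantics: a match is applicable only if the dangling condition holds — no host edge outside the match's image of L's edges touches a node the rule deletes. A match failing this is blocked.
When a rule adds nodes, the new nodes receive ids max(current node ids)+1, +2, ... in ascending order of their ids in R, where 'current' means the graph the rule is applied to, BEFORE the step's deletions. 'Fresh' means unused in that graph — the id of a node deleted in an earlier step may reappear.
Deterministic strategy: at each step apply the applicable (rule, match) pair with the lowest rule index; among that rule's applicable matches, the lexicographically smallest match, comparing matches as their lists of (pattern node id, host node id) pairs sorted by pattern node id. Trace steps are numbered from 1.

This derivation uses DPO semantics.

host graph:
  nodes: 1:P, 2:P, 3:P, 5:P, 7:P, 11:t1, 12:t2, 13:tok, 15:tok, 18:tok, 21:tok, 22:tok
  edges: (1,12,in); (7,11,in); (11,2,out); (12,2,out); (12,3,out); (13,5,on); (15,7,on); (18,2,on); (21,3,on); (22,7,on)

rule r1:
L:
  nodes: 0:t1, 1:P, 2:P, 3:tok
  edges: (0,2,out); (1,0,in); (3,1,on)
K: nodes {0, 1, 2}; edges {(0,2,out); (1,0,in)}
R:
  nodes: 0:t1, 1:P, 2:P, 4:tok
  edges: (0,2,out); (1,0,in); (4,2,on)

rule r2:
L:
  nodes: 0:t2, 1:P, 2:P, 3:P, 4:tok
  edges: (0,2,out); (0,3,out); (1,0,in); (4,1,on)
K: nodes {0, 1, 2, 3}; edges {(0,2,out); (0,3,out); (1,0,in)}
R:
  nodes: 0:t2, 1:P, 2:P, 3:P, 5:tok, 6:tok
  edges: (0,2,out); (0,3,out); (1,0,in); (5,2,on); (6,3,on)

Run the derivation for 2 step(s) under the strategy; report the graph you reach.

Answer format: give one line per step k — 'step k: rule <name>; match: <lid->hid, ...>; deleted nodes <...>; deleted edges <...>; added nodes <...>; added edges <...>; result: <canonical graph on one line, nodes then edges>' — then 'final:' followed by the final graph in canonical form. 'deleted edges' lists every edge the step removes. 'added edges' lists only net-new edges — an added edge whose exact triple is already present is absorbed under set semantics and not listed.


step 1: rule r1; match: 0->11, 1->7, 2->2, 3->15; deleted nodes 15; deleted edges (15,7,on); added nodes 23; added edges (23,2,on); result: nodes: 1:P, 2:P, 3:P, 5:P, 7:P, 11:t1, 12:t2, 13:tok, 18:tok, 21:tok, 22:tok, 23:tok edges: (1,12,in); (7,11,in); (11,2,out); (12,2,out); (12,3,out); (13,5,on); (18,2,on); (21,3,on); (22,7,on); (23,2,on)
step 2: rule r1; match: 0->11, 1->7, 2->2, 3->22; deleted nodes 22; deleted edges (22,7,on); added nodes 24; added edges (24,2,on); result: nodes: 1:P, 2:P, 3:P, 5:P, 7:P, 11:t1, 12:t2, 13:tok, 18:tok, 21:tok, 23:tok, 24:tok edges: (1,12,in); (7,11,in); (11,2,out); (12,2,out); (12,3,out); (13,5,on); (18,2,on); (21,3,on); (23,2,on); (24,2,on)
final:
nodes: 1:P, 2:P, 3:P, 5:P, 7:P, 11:t1, 12:t2, 13:tok, 18:tok, 21:tok, 23:tok, 24:tok
edges: (1,12,in); (7,11,in); (11,2,out); (12,2,out); (12,3,out); (13,5,on); (18,2,on); (21,3,on); (23,2,on); (24,2,on)
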